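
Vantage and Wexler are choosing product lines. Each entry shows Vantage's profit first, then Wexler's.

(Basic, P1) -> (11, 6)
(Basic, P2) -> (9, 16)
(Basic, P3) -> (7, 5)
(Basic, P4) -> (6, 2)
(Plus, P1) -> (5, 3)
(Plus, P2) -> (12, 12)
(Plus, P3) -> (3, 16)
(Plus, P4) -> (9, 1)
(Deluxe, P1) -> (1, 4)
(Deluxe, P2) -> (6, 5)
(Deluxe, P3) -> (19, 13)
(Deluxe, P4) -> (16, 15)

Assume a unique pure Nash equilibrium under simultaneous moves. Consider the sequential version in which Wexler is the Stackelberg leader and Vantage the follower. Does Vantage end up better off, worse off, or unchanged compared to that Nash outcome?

Vantage best-responds to each possible Wexler move:
- P1 → Vantage plays Basic (best of 11, 5, 1); Wexler gets 6.
- P2 → Vantage plays Plus (best of 9, 12, 6); Wexler gets 12.
- P3 → Vantage plays Deluxe (best of 7, 3, 19); Wexler gets 13.
- P4 → Vantage plays Deluxe (best of 6, 9, 16); Wexler gets 15.
Maximizing over 6, 12, 13, 15, Wexler chooses P4. Subgame-perfect outcome: (Deluxe, P4) with payoffs (16, 15).
Now find the simultaneous Nash equilibrium.
Vantage's best replies: P1→Basic; P2→Plus; P3→Deluxe; P4→Deluxe.
Wexler's best replies: Basic→P2; Plus→P3; Deluxe→P4.
Only (Deluxe, P4) has each player best-responding; Nash payoffs (16, 15).
Vantage earns 16 sequentially versus 16 at the Nash outcome: unchanged.

unchanged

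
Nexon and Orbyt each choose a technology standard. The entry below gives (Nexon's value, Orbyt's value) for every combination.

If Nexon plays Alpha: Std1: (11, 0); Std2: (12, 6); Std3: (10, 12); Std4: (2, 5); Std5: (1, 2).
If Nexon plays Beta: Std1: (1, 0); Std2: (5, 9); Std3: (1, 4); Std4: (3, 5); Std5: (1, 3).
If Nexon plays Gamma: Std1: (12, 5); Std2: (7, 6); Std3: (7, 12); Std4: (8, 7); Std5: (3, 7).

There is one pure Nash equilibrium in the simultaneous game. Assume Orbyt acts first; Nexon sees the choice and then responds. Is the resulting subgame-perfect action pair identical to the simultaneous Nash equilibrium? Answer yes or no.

yes

Nexon best-responds to each possible Orbyt move:
- Std1: BR = Gamma, leader payoff 5.
- Std2: BR = Alpha, leader payoff 6.
- Std3: BR = Alpha, leader payoff 12.
- Std4: BR = Gamma, leader payoff 7.
- Std5: BR = Gamma, leader payoff 7.
Among 5, 6, 12, 7, 7, the best is 12 at Std3. Subgame-perfect outcome: (Alpha, Std3) with payoffs (10, 12).
Under simultaneous play:
Nexon's best replies: Std1→Gamma; Std2→Alpha; Std3→Alpha; Std4→Gamma; Std5→Gamma.
Orbyt's best replies: Alpha→Std3; Beta→Std2; Gamma→Std3.
Only (Alpha, Std3) has each player best-responding; Nash payoffs (10, 12).
Sequential outcome (Alpha, Std3) coincides with the Nash profile (Alpha, Std3).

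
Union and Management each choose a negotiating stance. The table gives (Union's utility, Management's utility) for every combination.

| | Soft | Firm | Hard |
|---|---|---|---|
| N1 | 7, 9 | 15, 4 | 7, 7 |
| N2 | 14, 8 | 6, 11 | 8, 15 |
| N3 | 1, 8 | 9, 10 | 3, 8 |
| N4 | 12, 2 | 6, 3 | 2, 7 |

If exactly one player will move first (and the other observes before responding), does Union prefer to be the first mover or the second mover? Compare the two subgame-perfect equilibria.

If Union leads: Management's best replies are N1→Soft, N2→Hard, N3→Firm, N4→Hard; Union's induced payoffs 7, 8, 9, 2; outcome (N3, Firm), payoffs (9, 10).
If Management leads: Union's best replies are Soft→N2, Firm→N1, Hard→N2; Management's induced payoffs 8, 4, 15; outcome (N2, Hard), payoffs (8, 15).
Union gets 9 moving first and 8 moving second, so Union prefers to move first.

first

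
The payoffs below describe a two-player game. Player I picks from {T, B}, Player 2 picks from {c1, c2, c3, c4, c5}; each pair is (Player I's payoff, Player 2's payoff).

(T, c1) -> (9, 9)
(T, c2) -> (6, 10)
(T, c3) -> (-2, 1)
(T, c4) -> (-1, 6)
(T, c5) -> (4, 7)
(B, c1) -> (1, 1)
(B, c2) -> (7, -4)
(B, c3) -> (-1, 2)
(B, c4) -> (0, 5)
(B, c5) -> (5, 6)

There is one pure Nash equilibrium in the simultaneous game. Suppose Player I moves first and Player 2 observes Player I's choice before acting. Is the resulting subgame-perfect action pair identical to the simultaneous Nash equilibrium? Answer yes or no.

Work backward from Player 2's decision.
- T → Player 2 plays c2 (best of 9, 10, 1, 6, 7); Player I gets 6.
- B → Player 2 plays c5 (best of 1, -4, 2, 5, 6); Player I gets 5.
Player I's induced payoffs are 6, 5, so Player I commits to T. Subgame-perfect outcome: (T, c2) with payoffs (6, 10).
For the simultaneous game, intersect best replies.
Player I's best replies: c1→T; c2→B; c3→B; c4→B; c5→B.
Player 2's best replies: T→c2; B→c5.
The unique mutual best reply is (B, c5), giving (5, 6).
Sequential outcome (T, c2) differs from the Nash profile (B, c5).

no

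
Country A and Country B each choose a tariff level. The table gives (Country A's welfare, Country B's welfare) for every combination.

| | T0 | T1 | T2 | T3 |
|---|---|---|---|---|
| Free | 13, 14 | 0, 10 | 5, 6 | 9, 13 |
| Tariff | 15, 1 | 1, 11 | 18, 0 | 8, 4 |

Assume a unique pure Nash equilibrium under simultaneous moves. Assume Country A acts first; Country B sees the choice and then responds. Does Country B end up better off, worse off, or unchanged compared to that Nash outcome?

Work backward from Country B's decision.
- Free: BR = T0, leader payoff 13.
- Tariff: BR = T1, leader payoff 1.
Among 13, 1, the best is 13 at Free. Subgame-perfect outcome: (Free, T0) with payoffs (13, 14).
Under simultaneous play:
Country A's best replies: T0→Tariff; T1→Tariff; T2→Tariff; T3→Free.
Country B's best replies: Free→T0; Tariff→T1.
The unique mutual best reply is (Tariff, T1), giving (1, 11).
Country B earns 14 sequentially versus 11 at the Nash outcome: better off.

better off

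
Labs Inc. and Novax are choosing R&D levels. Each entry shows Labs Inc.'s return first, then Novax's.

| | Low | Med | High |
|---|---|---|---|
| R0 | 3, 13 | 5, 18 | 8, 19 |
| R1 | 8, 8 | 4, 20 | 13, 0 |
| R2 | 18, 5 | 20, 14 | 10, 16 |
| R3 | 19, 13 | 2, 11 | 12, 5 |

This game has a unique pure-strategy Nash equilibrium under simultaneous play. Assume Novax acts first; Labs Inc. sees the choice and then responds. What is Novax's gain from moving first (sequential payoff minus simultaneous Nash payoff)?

Backward induction with Novax moving first.
- Low: BR = R3, leader payoff 13.
- Med: BR = R2, leader payoff 14.
- High: BR = R1, leader payoff 0.
Maximizing over 13, 14, 0, Novax chooses Med. Subgame-perfect outcome: (R2, Med) with payoffs (20, 14).
For the simultaneous game, intersect best replies.
Labs Inc.'s best replies: Low→R3; Med→R2; High→R1.
Novax's best replies: R0→High; R1→Med; R2→High; R3→Low.
Only (R3, Low) has each player best-responding; Nash payoffs (19, 13).
Novax's commitment gain: 14 − 13 = 1.

1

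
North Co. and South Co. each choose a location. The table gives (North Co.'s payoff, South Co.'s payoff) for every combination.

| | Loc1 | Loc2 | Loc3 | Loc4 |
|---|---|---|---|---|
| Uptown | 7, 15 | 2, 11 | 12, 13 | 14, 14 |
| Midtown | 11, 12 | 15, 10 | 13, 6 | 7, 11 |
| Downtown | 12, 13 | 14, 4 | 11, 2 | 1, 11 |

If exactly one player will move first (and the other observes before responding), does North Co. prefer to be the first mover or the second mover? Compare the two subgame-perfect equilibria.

second

If North Co. leads: South Co.'s best replies are Uptown→Loc1, Midtown→Loc1, Downtown→Loc1; North Co.'s induced payoffs 7, 11, 12; outcome (Downtown, Loc1), payoffs (12, 13).
If South Co. leads: North Co.'s best replies are Loc1→Downtown, Loc2→Midtown, Loc3→Midtown, Loc4→Uptown; South Co.'s induced payoffs 13, 10, 6, 14; outcome (Uptown, Loc4), payoffs (14, 14).
North Co. gets 12 moving first and 14 moving second, so North Co. prefers to move second.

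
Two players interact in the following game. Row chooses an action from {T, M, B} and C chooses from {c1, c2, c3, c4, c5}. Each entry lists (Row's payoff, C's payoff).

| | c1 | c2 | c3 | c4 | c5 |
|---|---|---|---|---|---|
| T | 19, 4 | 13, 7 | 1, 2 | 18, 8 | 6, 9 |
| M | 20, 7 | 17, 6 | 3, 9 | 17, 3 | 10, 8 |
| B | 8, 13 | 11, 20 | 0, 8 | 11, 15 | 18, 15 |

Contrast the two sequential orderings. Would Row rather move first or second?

second

If Row leads: C's best replies are T→c5, M→c3, B→c2; Row's induced payoffs 6, 3, 11; outcome (B, c2), payoffs (11, 20).
If C leads: Row's best replies are c1→M, c2→M, c3→M, c4→T, c5→B; C's induced payoffs 7, 6, 9, 8, 15; outcome (B, c5), payoffs (18, 15).
Row gets 11 moving first and 18 moving second, so Row prefers to move second.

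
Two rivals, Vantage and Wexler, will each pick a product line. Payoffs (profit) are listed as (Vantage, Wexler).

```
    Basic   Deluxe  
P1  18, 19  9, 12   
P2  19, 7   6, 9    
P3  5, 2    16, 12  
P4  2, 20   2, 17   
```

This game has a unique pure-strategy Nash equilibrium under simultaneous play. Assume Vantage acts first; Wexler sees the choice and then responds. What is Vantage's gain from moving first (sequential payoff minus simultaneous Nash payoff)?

Backward induction with Vantage moving first.
- P1 → Wexler plays Basic (best of 19, 12); Vantage gets 18.
- P2 → Wexler plays Deluxe (best of 7, 9); Vantage gets 6.
- P3 → Wexler plays Deluxe (best of 2, 12); Vantage gets 16.
- P4 → Wexler plays Basic (best of 20, 17); Vantage gets 2.
Vantage's induced payoffs are 18, 6, 16, 2, so Vantage commits to P1. Subgame-perfect outcome: (P1, Basic) with payoffs (18, 19).
Under simultaneous play:
Vantage's best replies: Basic→P2; Deluxe→P3.
Wexler's best replies: P1→Basic; P2→Deluxe; P3→Deluxe; P4→Basic.
Only (P3, Deluxe) has each player best-responding; Nash payoffs (16, 12).
Vantage's commitment gain: 18 − 16 = 2.

2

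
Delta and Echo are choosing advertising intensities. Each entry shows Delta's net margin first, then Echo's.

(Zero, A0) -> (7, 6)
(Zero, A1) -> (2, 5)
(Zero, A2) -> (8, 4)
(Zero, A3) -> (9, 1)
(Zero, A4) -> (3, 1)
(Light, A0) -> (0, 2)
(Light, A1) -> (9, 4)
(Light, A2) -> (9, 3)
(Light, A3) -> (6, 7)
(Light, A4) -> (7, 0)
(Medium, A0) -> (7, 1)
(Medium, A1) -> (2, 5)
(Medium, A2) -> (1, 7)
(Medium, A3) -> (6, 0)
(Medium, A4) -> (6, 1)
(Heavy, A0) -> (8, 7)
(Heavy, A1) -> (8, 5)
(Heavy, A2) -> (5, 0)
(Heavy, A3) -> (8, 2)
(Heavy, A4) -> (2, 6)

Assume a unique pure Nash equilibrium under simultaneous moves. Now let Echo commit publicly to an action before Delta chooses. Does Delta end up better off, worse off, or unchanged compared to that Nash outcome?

unchanged

Delta best-responds to each possible Echo move:
- A0 → Delta plays Heavy (best of 7, 0, 7, 8); Echo gets 7.
- A1 → Delta plays Light (best of 2, 9, 2, 8); Echo gets 4.
- A2 → Delta plays Light (best of 8, 9, 1, 5); Echo gets 3.
- A3 → Delta plays Zero (best of 9, 6, 6, 8); Echo gets 1.
- A4 → Delta plays Light (best of 3, 7, 6, 2); Echo gets 0.
Among 7, 4, 3, 1, 0, the best is 7 at A0. Subgame-perfect outcome: (Heavy, A0) with payoffs (8, 7).
Now find the simultaneous Nash equilibrium.
Delta's best replies: A0→Heavy; A1→Light; A2→Light; A3→Zero; A4→Light.
Echo's best replies: Zero→A0; Light→A3; Medium→A2; Heavy→A0.
Only (Heavy, A0) has each player best-responding; Nash payoffs (8, 7).
Delta earns 8 sequentially versus 8 at the Nash outcome: unchanged.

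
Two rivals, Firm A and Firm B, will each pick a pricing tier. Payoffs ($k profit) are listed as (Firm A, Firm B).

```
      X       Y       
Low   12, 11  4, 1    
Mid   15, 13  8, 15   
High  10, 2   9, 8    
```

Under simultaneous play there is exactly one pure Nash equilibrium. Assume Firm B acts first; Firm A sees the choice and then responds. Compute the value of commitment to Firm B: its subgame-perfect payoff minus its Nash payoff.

5

Work backward from Firm A's decision.
- X → Firm A plays Mid (best of 12, 15, 10); Firm B gets 13.
- Y → Firm A plays High (best of 4, 8, 9); Firm B gets 8.
Firm B's induced payoffs are 13, 8, so Firm B commits to X. Subgame-perfect outcome: (Mid, X) with payoffs (15, 13).
For the simultaneous game, intersect best replies.
Firm A's best replies: X→Mid; Y→High.
Firm B's best replies: Low→X; Mid→Y; High→Y.
The unique mutual best reply is (High, Y), giving (9, 8).
Firm B's commitment gain: 13 − 8 = 5.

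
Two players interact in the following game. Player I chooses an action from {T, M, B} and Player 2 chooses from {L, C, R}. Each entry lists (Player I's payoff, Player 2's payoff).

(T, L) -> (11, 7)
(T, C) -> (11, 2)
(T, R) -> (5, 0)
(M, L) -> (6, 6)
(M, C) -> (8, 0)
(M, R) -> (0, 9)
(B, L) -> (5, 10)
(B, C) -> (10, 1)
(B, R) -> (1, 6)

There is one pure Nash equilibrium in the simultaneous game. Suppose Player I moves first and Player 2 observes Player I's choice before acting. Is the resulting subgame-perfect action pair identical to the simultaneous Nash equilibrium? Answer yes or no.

Work backward from Player 2's decision.
- T → Player 2 plays L (best of 7, 2, 0); Player I gets 11.
- M → Player 2 plays R (best of 6, 0, 9); Player I gets 0.
- B → Player 2 plays L (best of 10, 1, 6); Player I gets 5.
Among 11, 0, 5, the best is 11 at T. Subgame-perfect outcome: (T, L) with payoffs (11, 7).
For the simultaneous game, intersect best replies.
Player I's best replies: L→T; C→T; R→T.
Player 2's best replies: T→L; M→R; B→L.
Only (T, L) has each player best-responding; Nash payoffs (11, 7).
Sequential outcome (T, L) coincides with the Nash profile (T, L).

yes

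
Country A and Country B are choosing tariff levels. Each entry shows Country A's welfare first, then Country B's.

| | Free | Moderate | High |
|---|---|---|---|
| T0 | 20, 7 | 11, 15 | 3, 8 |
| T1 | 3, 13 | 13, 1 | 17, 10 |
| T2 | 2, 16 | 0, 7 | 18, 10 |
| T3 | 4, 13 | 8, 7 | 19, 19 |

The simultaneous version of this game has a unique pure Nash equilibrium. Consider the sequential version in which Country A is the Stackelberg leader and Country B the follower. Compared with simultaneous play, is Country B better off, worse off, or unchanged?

Work backward from Country B's decision.
- T0: Country B compares 7, 15, 8 and picks Moderate; Country A would get 11.
- T1: Country B compares 13, 1, 10 and picks Free; Country A would get 3.
- T2: Country B compares 16, 7, 10 and picks Free; Country A would get 2.
- T3: Country B compares 13, 7, 19 and picks High; Country A would get 19.
Among 11, 3, 2, 19, the best is 19 at T3. Subgame-perfect outcome: (T3, High) with payoffs (19, 19).
Now find the simultaneous Nash equilibrium.
Country A's best replies: Free→T0; Moderate→T1; High→T3.
Country B's best replies: T0→Moderate; T1→Free; T2→Free; T3→High.
The unique mutual best reply is (T3, High), giving (19, 19).
Country B earns 19 sequentially versus 19 at the Nash outcome: unchanged.

unchanged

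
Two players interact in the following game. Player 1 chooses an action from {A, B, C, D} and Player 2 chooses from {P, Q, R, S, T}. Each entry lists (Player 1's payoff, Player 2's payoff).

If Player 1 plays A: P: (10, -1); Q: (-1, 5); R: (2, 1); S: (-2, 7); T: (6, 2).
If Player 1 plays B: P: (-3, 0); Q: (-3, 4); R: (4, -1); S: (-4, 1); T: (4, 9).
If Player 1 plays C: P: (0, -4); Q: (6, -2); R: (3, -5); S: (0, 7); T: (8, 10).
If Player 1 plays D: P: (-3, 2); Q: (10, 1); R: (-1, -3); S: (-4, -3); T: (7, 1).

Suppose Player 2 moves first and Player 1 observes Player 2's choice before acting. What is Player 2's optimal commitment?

T

Player 1 best-responds to each possible Player 2 move:
- P: Player 1 compares 10, -3, 0, -3 and picks A; Player 2 would get -1.
- Q: Player 1 compares -1, -3, 6, 10 and picks D; Player 2 would get 1.
- R: Player 1 compares 2, 4, 3, -1 and picks B; Player 2 would get -1.
- S: Player 1 compares -2, -4, 0, -4 and picks C; Player 2 would get 7.
- T: Player 1 compares 6, 4, 8, 7 and picks C; Player 2 would get 10.
Player 2's induced payoffs are -1, 1, -1, 7, 10, so Player 2 commits to T. Subgame-perfect outcome: (C, T) with payoffs (8, 10).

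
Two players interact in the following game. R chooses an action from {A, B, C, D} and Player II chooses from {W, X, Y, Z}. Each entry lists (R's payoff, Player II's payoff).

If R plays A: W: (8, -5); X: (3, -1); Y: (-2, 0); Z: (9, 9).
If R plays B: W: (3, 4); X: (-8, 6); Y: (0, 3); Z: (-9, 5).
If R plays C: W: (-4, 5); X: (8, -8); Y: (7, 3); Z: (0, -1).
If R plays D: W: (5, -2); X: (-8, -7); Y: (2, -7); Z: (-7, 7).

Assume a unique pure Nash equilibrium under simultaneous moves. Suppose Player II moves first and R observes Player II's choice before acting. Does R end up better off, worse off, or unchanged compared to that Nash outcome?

Solve by backward induction (Player II leads).
- W → R plays A (best of 8, 3, -4, 5); Player II gets -5.
- X → R plays C (best of 3, -8, 8, -8); Player II gets -8.
- Y → R plays C (best of -2, 0, 7, 2); Player II gets 3.
- Z → R plays A (best of 9, -9, 0, -7); Player II gets 9.
Maximizing over -5, -8, 3, 9, Player II chooses Z. Subgame-perfect outcome: (A, Z) with payoffs (9, 9).
Now find the simultaneous Nash equilibrium.
R's best replies: W→A; X→C; Y→C; Z→A.
Player II's best replies: A→Z; B→X; C→W; D→Z.
The unique mutual best reply is (A, Z), giving (9, 9).
R earns 9 sequentially versus 9 at the Nash outcome: unchanged.

unchanged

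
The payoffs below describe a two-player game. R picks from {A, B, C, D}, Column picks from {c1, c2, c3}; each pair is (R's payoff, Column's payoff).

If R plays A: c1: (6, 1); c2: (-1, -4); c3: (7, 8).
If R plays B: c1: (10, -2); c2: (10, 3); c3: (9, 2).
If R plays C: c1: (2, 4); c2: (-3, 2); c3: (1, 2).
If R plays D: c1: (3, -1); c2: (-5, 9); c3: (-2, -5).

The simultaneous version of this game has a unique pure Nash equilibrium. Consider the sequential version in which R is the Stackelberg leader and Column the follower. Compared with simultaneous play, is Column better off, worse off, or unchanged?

Backward induction with R moving first.
- A: BR = c3, leader payoff 7.
- B: BR = c2, leader payoff 10.
- C: BR = c1, leader payoff 2.
- D: BR = c2, leader payoff -5.
R's induced payoffs are 7, 10, 2, -5, so R commits to B. Subgame-perfect outcome: (B, c2) with payoffs (10, 3).
Now find the simultaneous Nash equilibrium.
R's best replies: c1→B; c2→B; c3→B.
Column's best replies: A→c3; B→c2; C→c1; D→c2.
The unique mutual best reply is (B, c2), giving (10, 3).
Column earns 3 sequentially versus 3 at the Nash outcome: unchanged.

unchanged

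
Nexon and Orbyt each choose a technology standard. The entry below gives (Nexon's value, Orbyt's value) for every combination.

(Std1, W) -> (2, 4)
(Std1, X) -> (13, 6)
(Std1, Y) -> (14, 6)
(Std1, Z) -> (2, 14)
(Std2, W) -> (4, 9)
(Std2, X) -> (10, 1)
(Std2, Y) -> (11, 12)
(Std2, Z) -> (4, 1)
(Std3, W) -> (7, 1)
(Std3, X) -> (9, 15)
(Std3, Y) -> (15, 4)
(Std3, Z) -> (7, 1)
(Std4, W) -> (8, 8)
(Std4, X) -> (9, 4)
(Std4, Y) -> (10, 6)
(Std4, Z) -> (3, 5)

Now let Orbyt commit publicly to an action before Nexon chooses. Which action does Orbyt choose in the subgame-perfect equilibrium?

W

Solve by backward induction (Orbyt leads).
- W → Nexon plays Std4 (best of 2, 4, 7, 8); Orbyt gets 8.
- X → Nexon plays Std1 (best of 13, 10, 9, 9); Orbyt gets 6.
- Y → Nexon plays Std3 (best of 14, 11, 15, 10); Orbyt gets 4.
- Z → Nexon plays Std3 (best of 2, 4, 7, 3); Orbyt gets 1.
Among 8, 6, 4, 1, the best is 8 at W. Subgame-perfect outcome: (Std4, W) with payoffs (8, 8).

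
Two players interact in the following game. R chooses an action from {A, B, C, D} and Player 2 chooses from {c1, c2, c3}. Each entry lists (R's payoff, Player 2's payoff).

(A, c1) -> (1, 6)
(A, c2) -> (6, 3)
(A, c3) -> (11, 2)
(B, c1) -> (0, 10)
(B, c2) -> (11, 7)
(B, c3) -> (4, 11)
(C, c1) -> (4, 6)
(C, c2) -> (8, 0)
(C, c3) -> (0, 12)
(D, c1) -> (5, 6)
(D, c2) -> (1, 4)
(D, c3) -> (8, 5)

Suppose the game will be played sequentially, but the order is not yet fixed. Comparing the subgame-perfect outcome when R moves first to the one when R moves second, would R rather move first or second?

If R leads: Player 2's best replies are A→c1, B→c3, C→c3, D→c1; R's induced payoffs 1, 4, 0, 5; outcome (D, c1), payoffs (5, 6).
If Player 2 leads: R's best replies are c1→D, c2→B, c3→A; Player 2's induced payoffs 6, 7, 2; outcome (B, c2), payoffs (11, 7).
R gets 5 moving first and 11 moving second, so R prefers to move second.

second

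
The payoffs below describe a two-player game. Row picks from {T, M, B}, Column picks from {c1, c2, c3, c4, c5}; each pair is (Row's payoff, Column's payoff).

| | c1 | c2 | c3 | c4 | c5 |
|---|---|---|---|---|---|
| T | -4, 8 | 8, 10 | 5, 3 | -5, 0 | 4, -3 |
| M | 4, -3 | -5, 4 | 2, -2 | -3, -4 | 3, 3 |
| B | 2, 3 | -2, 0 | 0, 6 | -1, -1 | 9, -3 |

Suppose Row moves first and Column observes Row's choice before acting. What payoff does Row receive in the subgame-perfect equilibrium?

8

Solve by backward induction (Row leads).
- T: BR = c2, leader payoff 8.
- M: BR = c2, leader payoff -5.
- B: BR = c3, leader payoff 0.
Row's induced payoffs are 8, -5, 0, so Row commits to T. Subgame-perfect outcome: (T, c2) with payoffs (8, 10).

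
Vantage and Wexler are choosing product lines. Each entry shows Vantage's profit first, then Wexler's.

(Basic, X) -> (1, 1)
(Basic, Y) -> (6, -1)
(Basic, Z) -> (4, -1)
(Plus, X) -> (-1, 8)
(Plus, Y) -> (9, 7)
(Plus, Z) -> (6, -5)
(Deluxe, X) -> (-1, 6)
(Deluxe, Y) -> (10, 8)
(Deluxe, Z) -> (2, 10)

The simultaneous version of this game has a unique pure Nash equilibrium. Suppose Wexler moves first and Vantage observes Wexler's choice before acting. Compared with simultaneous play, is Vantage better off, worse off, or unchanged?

better off

Work backward from Vantage's decision.
- X: BR = Basic, leader payoff 1.
- Y: BR = Deluxe, leader payoff 8.
- Z: BR = Plus, leader payoff -5.
Wexler's induced payoffs are 1, 8, -5, so Wexler commits to Y. Subgame-perfect outcome: (Deluxe, Y) with payoffs (10, 8).
For the simultaneous game, intersect best replies.
Vantage's best replies: X→Basic; Y→Deluxe; Z→Plus.
Wexler's best replies: Basic→X; Plus→X; Deluxe→Z.
Only (Basic, X) has each player best-responding; Nash payoffs (1, 1).
Vantage earns 10 sequentially versus 1 at the Nash outcome: better off.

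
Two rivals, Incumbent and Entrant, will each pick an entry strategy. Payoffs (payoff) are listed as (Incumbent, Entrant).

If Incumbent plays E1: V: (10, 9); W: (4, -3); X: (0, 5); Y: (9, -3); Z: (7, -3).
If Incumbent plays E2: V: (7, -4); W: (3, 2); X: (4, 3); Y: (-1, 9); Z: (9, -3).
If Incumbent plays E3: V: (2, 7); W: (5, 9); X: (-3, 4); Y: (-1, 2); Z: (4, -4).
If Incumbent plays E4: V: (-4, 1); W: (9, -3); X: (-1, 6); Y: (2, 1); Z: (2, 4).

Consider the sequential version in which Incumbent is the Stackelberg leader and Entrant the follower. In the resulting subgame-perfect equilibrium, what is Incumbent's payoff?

10

Entrant best-responds to each possible Incumbent move:
- E1: Entrant compares 9, -3, 5, -3, -3 and picks V; Incumbent would get 10.
- E2: Entrant compares -4, 2, 3, 9, -3 and picks Y; Incumbent would get -1.
- E3: Entrant compares 7, 9, 4, 2, -4 and picks W; Incumbent would get 5.
- E4: Entrant compares 1, -3, 6, 1, 4 and picks X; Incumbent would get -1.
Among 10, -1, 5, -1, the best is 10 at E1. Subgame-perfect outcome: (E1, V) with payoffs (10, 9).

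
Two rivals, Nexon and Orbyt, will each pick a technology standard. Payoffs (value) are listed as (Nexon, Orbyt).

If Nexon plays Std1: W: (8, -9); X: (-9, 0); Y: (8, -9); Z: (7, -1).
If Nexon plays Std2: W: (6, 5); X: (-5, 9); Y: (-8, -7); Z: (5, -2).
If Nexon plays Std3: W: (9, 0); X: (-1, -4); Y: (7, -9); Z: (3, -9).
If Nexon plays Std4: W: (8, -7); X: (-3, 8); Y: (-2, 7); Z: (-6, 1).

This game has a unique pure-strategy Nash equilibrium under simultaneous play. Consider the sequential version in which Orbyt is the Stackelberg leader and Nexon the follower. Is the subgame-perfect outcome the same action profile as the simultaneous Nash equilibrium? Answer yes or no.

Backward induction with Orbyt moving first.
- W → Nexon plays Std3 (best of 8, 6, 9, 8); Orbyt gets 0.
- X → Nexon plays Std3 (best of -9, -5, -1, -3); Orbyt gets -4.
- Y → Nexon plays Std1 (best of 8, -8, 7, -2); Orbyt gets -9.
- Z → Nexon plays Std1 (best of 7, 5, 3, -6); Orbyt gets -1.
Maximizing over 0, -4, -9, -1, Orbyt chooses W. Subgame-perfect outcome: (Std3, W) with payoffs (9, 0).
Under simultaneous play:
Nexon's best replies: W→Std3; X→Std3; Y→Std1; Z→Std1.
Orbyt's best replies: Std1→X; Std2→X; Std3→W; Std4→X.
The unique mutual best reply is (Std3, W), giving (9, 0).
Sequential outcome (Std3, W) coincides with the Nash profile (Std3, W).

yes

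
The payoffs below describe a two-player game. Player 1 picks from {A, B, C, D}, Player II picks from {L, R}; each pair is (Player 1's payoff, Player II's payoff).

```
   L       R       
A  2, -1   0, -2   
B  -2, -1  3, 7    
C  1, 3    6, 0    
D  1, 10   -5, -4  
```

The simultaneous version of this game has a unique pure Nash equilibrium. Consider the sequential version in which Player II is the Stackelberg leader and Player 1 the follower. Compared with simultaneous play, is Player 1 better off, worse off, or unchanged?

better off

Backward induction with Player II moving first.
- L → Player 1 plays A (best of 2, -2, 1, 1); Player II gets -1.
- R → Player 1 plays C (best of 0, 3, 6, -5); Player II gets 0.
Among -1, 0, the best is 0 at R. Subgame-perfect outcome: (C, R) with payoffs (6, 0).
For the simultaneous game, intersect best replies.
Player 1's best replies: L→A; R→C.
Player II's best replies: A→L; B→R; C→L; D→L.
Only (A, L) has each player best-responding; Nash payoffs (2, -1).
Player 1 earns 6 sequentially versus 2 at the Nash outcome: better off.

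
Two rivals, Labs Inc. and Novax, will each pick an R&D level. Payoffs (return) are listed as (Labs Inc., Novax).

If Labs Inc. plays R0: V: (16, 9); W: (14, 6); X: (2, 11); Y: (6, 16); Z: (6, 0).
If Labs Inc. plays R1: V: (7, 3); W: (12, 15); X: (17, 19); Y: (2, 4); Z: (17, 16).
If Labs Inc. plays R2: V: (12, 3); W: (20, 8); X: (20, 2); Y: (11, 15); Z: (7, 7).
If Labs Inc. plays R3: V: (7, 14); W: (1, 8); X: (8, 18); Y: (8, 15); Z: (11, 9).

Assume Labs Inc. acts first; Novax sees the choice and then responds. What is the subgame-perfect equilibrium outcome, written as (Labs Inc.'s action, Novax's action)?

(R1, X)

Backward induction with Labs Inc. moving first.
- R0 → Novax plays Y (best of 9, 6, 11, 16, 0); Labs Inc. gets 6.
- R1 → Novax plays X (best of 3, 15, 19, 4, 16); Labs Inc. gets 17.
- R2 → Novax plays Y (best of 3, 8, 2, 15, 7); Labs Inc. gets 11.
- R3 → Novax plays X (best of 14, 8, 18, 15, 9); Labs Inc. gets 8.
Maximizing over 6, 17, 11, 8, Labs Inc. chooses R1. Subgame-perfect outcome: (R1, X) with payoffs (17, 19).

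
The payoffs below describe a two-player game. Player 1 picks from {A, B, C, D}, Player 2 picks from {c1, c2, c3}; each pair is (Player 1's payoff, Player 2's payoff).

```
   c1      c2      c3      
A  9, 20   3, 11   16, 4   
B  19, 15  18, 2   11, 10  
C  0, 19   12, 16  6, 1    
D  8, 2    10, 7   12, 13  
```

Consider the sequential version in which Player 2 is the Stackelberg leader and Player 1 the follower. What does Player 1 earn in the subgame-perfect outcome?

Work backward from Player 1's decision.
- c1: Player 1 compares 9, 19, 0, 8 and picks B; Player 2 would get 15.
- c2: Player 1 compares 3, 18, 12, 10 and picks B; Player 2 would get 2.
- c3: Player 1 compares 16, 11, 6, 12 and picks A; Player 2 would get 4.
Player 2's induced payoffs are 15, 2, 4, so Player 2 commits to c1. Subgame-perfect outcome: (B, c1) with payoffs (19, 15).

19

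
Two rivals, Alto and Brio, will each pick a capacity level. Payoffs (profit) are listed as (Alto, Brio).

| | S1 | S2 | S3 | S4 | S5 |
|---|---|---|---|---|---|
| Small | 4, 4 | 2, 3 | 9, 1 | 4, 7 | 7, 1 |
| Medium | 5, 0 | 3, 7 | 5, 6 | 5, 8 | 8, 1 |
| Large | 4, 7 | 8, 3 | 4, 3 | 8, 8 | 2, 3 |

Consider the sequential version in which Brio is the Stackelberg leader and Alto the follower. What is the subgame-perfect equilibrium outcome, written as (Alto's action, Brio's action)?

(Large, S4)

Backward induction with Brio moving first.
- S1: BR = Medium, leader payoff 0.
- S2: BR = Large, leader payoff 3.
- S3: BR = Small, leader payoff 1.
- S4: BR = Large, leader payoff 8.
- S5: BR = Medium, leader payoff 1.
Brio's induced payoffs are 0, 3, 1, 8, 1, so Brio commits to S4. Subgame-perfect outcome: (Large, S4) with payoffs (8, 8).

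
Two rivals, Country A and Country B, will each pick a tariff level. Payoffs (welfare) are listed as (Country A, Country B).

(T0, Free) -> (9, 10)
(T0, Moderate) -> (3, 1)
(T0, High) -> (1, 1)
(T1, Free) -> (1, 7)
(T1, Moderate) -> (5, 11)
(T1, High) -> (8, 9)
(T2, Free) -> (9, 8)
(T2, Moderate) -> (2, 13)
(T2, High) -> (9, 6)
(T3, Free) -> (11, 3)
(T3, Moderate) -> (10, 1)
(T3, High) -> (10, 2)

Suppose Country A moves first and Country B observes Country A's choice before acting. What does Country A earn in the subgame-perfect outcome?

11

Solve by backward induction (Country A leads).
- T0: BR = Free, leader payoff 9.
- T1: BR = Moderate, leader payoff 5.
- T2: BR = Moderate, leader payoff 2.
- T3: BR = Free, leader payoff 11.
Among 9, 5, 2, 11, the best is 11 at T3. Subgame-perfect outcome: (T3, Free) with payoffs (11, 3).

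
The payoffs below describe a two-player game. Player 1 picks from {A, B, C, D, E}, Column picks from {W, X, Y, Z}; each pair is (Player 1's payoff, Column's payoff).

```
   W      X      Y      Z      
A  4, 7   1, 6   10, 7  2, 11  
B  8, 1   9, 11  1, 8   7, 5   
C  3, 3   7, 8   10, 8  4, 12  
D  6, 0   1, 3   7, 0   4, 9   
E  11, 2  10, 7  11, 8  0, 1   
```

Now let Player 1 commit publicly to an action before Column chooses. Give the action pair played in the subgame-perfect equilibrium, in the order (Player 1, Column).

(E, Y)

Solve by backward induction (Player 1 leads).
- A: BR = Z, leader payoff 2.
- B: BR = X, leader payoff 9.
- C: BR = Z, leader payoff 4.
- D: BR = Z, leader payoff 4.
- E: BR = Y, leader payoff 11.
Among 2, 9, 4, 4, 11, the best is 11 at E. Subgame-perfect outcome: (E, Y) with payoffs (11, 8).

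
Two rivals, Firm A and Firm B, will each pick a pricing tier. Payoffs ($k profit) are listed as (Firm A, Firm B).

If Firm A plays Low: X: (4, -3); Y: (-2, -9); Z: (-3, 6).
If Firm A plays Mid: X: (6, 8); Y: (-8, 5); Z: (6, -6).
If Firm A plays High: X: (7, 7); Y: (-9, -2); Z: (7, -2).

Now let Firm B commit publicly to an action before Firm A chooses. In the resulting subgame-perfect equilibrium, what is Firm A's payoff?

7

Work backward from Firm A's decision.
- X → Firm A plays High (best of 4, 6, 7); Firm B gets 7.
- Y → Firm A plays Low (best of -2, -8, -9); Firm B gets -9.
- Z → Firm A plays High (best of -3, 6, 7); Firm B gets -2.
Maximizing over 7, -9, -2, Firm B chooses X. Subgame-perfect outcome: (High, X) with payoffs (7, 7).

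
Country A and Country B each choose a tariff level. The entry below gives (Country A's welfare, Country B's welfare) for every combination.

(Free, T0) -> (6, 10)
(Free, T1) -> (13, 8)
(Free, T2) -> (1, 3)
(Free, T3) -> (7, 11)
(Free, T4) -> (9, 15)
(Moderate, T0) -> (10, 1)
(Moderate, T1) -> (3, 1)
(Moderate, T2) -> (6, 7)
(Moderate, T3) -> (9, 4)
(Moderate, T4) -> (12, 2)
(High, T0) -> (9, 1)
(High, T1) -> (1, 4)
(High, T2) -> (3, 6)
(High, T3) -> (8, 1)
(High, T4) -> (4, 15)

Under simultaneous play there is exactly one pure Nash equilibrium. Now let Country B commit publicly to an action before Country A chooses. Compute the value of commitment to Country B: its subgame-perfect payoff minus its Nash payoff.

1

Solve by backward induction (Country B leads).
- T0: Country A compares 6, 10, 9 and picks Moderate; Country B would get 1.
- T1: Country A compares 13, 3, 1 and picks Free; Country B would get 8.
- T2: Country A compares 1, 6, 3 and picks Moderate; Country B would get 7.
- T3: Country A compares 7, 9, 8 and picks Moderate; Country B would get 4.
- T4: Country A compares 9, 12, 4 and picks Moderate; Country B would get 2.
Among 1, 8, 7, 4, 2, the best is 8 at T1. Subgame-perfect outcome: (Free, T1) with payoffs (13, 8).
Under simultaneous play:
Country A's best replies: T0→Moderate; T1→Free; T2→Moderate; T3→Moderate; T4→Moderate.
Country B's best replies: Free→T4; Moderate→T2; High→T4.
The unique mutual best reply is (Moderate, T2), giving (6, 7).
Country B's commitment gain: 8 − 7 = 1.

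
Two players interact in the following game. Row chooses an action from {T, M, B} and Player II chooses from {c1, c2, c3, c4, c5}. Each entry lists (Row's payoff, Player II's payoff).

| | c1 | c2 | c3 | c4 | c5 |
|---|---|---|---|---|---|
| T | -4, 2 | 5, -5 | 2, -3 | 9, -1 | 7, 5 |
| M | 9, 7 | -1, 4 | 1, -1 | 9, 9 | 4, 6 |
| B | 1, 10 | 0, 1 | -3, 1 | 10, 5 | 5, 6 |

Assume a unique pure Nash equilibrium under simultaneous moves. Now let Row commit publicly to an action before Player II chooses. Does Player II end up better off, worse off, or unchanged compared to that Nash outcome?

better off

Backward induction with Row moving first.
- T: Player II compares 2, -5, -3, -1, 5 and picks c5; Row would get 7.
- M: Player II compares 7, 4, -1, 9, 6 and picks c4; Row would get 9.
- B: Player II compares 10, 1, 1, 5, 6 and picks c1; Row would get 1.
Maximizing over 7, 9, 1, Row chooses M. Subgame-perfect outcome: (M, c4) with payoffs (9, 9).
Under simultaneous play:
Row's best replies: c1→M; c2→T; c3→T; c4→B; c5→T.
Player II's best replies: T→c5; M→c4; B→c1.
The unique mutual best reply is (T, c5), giving (7, 5).
Player II earns 9 sequentially versus 5 at the Nash outcome: better off.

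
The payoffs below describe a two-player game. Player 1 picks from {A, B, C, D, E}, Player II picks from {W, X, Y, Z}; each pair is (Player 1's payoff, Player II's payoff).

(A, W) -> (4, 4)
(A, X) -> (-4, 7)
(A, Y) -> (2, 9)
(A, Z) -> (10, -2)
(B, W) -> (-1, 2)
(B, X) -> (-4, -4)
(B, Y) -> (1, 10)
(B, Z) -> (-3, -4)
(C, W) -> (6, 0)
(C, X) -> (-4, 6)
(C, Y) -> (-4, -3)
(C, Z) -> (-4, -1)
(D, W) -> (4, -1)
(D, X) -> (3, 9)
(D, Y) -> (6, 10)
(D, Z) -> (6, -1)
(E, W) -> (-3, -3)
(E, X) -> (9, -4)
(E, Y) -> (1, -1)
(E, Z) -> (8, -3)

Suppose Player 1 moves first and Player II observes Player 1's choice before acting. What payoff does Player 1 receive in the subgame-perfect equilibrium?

6

Solve by backward induction (Player 1 leads).
- A: Player II compares 4, 7, 9, -2 and picks Y; Player 1 would get 2.
- B: Player II compares 2, -4, 10, -4 and picks Y; Player 1 would get 1.
- C: Player II compares 0, 6, -3, -1 and picks X; Player 1 would get -4.
- D: Player II compares -1, 9, 10, -1 and picks Y; Player 1 would get 6.
- E: Player II compares -3, -4, -1, -3 and picks Y; Player 1 would get 1.
Among 2, 1, -4, 6, 1, the best is 6 at D. Subgame-perfect outcome: (D, Y) with payoffs (6, 10).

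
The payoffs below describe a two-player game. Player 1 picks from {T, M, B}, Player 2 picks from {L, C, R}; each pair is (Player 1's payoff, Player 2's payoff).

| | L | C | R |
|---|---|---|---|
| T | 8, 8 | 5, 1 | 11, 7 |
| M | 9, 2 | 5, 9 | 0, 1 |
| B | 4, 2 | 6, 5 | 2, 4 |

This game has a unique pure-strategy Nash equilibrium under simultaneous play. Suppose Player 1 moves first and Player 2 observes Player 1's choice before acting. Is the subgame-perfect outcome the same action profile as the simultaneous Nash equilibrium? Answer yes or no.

Solve by backward induction (Player 1 leads).
- T: BR = L, leader payoff 8.
- M: BR = C, leader payoff 5.
- B: BR = C, leader payoff 6.
Among 8, 5, 6, the best is 8 at T. Subgame-perfect outcome: (T, L) with payoffs (8, 8).
For the simultaneous game, intersect best replies.
Player 1's best replies: L→M; C→B; R→T.
Player 2's best replies: T→L; M→C; B→C.
Only (B, C) has each player best-responding; Nash payoffs (6, 5).
Sequential outcome (T, L) differs from the Nash profile (B, C).

no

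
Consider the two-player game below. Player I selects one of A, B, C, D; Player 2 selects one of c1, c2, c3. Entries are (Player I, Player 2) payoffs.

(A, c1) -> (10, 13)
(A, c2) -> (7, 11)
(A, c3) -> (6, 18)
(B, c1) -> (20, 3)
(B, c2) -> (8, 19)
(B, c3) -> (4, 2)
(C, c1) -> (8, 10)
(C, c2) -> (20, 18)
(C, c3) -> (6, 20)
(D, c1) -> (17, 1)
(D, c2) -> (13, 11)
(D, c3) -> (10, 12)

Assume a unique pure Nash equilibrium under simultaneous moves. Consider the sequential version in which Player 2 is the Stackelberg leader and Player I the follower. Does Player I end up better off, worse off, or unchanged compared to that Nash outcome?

Player I best-responds to each possible Player 2 move:
- c1: BR = B, leader payoff 3.
- c2: BR = C, leader payoff 18.
- c3: BR = D, leader payoff 12.
Maximizing over 3, 18, 12, Player 2 chooses c2. Subgame-perfect outcome: (C, c2) with payoffs (20, 18).
Now find the simultaneous Nash equilibrium.
Player I's best replies: c1→B; c2→C; c3→D.
Player 2's best replies: A→c3; B→c2; C→c3; D→c3.
Only (D, c3) has each player best-responding; Nash payoffs (10, 12).
Player I earns 20 sequentially versus 10 at the Nash outcome: better off.

better off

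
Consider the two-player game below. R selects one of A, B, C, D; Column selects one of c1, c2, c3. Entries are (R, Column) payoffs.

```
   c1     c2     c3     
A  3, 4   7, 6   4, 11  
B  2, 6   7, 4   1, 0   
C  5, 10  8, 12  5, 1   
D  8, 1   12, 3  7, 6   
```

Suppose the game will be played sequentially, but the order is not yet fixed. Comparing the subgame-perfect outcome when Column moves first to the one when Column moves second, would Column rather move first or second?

If R leads: Column's best replies are A→c3, B→c1, C→c2, D→c3; R's induced payoffs 4, 2, 8, 7; outcome (C, c2), payoffs (8, 12).
If Column leads: R's best replies are c1→D, c2→D, c3→D; Column's induced payoffs 1, 3, 6; outcome (D, c3), payoffs (7, 6).
Column gets 6 moving first and 12 moving second, so Column prefers to move second.

second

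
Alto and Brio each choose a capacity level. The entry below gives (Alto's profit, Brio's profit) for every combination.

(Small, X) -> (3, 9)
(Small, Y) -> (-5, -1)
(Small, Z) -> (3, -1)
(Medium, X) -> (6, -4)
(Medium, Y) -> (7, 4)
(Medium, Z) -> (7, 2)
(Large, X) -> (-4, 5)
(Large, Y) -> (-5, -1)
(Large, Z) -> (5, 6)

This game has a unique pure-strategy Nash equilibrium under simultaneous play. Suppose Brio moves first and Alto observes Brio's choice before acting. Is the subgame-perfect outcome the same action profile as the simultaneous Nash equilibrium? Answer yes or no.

yes

Alto best-responds to each possible Brio move:
- X → Alto plays Medium (best of 3, 6, -4); Brio gets -4.
- Y → Alto plays Medium (best of -5, 7, -5); Brio gets 4.
- Z → Alto plays Medium (best of 3, 7, 5); Brio gets 2.
Among -4, 4, 2, the best is 4 at Y. Subgame-perfect outcome: (Medium, Y) with payoffs (7, 4).
Under simultaneous play:
Alto's best replies: X→Medium; Y→Medium; Z→Medium.
Brio's best replies: Small→X; Medium→Y; Large→Z.
Only (Medium, Y) has each player best-responding; Nash payoffs (7, 4).
Sequential outcome (Medium, Y) coincides with the Nash profile (Medium, Y).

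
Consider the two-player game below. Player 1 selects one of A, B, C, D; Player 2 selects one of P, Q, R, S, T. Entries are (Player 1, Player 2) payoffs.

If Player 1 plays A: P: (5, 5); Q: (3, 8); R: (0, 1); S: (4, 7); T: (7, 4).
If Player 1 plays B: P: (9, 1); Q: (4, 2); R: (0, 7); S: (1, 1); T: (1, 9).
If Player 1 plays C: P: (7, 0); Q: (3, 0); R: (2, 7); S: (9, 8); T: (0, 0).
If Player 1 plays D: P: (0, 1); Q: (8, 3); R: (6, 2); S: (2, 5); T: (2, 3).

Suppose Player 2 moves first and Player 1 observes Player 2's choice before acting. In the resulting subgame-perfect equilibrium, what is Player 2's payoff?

8

Player 1 best-responds to each possible Player 2 move:
- P: BR = B, leader payoff 1.
- Q: BR = D, leader payoff 3.
- R: BR = D, leader payoff 2.
- S: BR = C, leader payoff 8.
- T: BR = A, leader payoff 4.
Player 2's induced payoffs are 1, 3, 2, 8, 4, so Player 2 commits to S. Subgame-perfect outcome: (C, S) with payoffs (9, 8).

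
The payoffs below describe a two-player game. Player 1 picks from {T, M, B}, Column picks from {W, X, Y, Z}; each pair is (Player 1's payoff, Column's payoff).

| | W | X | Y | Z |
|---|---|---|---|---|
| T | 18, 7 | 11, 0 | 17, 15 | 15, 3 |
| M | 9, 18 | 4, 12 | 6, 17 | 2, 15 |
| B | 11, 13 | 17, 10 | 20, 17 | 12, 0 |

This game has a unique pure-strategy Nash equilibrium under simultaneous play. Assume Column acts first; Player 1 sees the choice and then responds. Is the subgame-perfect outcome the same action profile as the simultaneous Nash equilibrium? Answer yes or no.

Solve by backward induction (Column leads).
- W → Player 1 plays T (best of 18, 9, 11); Column gets 7.
- X → Player 1 plays B (best of 11, 4, 17); Column gets 10.
- Y → Player 1 plays B (best of 17, 6, 20); Column gets 17.
- Z → Player 1 plays T (best of 15, 2, 12); Column gets 3.
Column's induced payoffs are 7, 10, 17, 3, so Column commits to Y. Subgame-perfect outcome: (B, Y) with payoffs (20, 17).
Under simultaneous play:
Player 1's best replies: W→T; X→B; Y→B; Z→T.
Column's best replies: T→Y; M→W; B→Y.
Only (B, Y) has each player best-responding; Nash payoffs (20, 17).
Sequential outcome (B, Y) coincides with the Nash profile (B, Y).

yes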